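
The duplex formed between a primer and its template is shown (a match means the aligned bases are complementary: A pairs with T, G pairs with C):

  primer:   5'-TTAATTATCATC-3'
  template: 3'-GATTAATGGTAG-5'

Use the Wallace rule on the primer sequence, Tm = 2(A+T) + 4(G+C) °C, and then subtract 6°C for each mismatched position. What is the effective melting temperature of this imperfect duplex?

Primer base counts: A=4, T=6, G=0, C=2 → A+T=10, G+C=2
Perfect-match Tm = 2(10) + 4(2) = 20 + 8 = 28°C
Mismatches (positions where the bases are not complementary): 2 (at positions 1, 8)
Effective Tm = 28 − 2×6 = 28 − 12 = 16°C

16°C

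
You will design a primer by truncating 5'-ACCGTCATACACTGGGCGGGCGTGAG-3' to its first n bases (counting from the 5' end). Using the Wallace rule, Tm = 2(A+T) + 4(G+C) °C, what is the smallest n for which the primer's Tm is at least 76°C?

n = 23

First 22 bases: ACCGTCATACACTGGGCGGGCG → Tm = 74°C (< 76°C)
First 23 bases: ACCGTCATACACTGGGCGGGCGT → Tm = 76°C (≥ 76°C)
Each additional base adds 2°C (A/T) or 4°C (G/C), so Tm is non-decreasing in n; n = 23 is the first length to reach 76°C.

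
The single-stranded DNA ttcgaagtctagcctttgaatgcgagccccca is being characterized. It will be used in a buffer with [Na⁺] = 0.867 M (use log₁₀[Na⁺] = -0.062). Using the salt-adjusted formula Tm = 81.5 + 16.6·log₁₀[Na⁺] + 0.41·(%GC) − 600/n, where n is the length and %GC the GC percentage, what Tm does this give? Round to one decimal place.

83.5°C

Length n = 32. Counting bases: G=7, T=8, C=10, A=7
G+C = 17, so %GC = 17/32 × 100 = 53.125%
Salt term: 16.6 × (-0.062) = -1.029
GC term: 0.41 × 53.125 = 21.781; length term: −600/32 = −18.75
Tm = 81.5 + (-1.029) + 21.781 − 18.75 = 83.502 → 83.5°C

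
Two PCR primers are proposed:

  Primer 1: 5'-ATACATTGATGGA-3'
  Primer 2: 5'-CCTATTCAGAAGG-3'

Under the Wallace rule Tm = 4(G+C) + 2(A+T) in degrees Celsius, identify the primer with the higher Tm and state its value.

Primer 2, 38°C

Primer 1: A+T=9, G+C=4 → Tm = 2(9)+4(4) = 34°C
Primer 2: A+T=7, G+C=6 → Tm = 2(7)+4(6) = 38°C
34°C vs 38°C → primer 2 is higher.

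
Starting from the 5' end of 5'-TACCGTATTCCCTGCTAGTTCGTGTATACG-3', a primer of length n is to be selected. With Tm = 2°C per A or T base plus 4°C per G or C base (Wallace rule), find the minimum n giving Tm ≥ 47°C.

First 15 bases: TACCGTATTCCCTGC → Tm = 46°C (< 47°C)
First 16 bases: TACCGTATTCCCTGCT → Tm = 48°C (≥ 47°C)
Each additional base adds 2°C (A/T) or 4°C (G/C), so Tm is non-decreasing in n; n = 16 is the first length to reach 47°C.

n = 16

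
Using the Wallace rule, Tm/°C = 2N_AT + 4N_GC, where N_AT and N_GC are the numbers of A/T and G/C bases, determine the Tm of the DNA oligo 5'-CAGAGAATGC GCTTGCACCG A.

Counting bases: G=6, C=6, A=6, T=3
A+T = 9, G+C = 12
Tm = 4·12 + 2·9 = 48 + 18 = 66°C

66°C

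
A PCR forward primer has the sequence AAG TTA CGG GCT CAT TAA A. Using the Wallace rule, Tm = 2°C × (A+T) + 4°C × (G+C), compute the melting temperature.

52°C

Counting bases: T=5, G=4, A=7, C=3
So N_AT = 12 and N_GC = 7.
Tm = 2×12 + 4×7 = 52°C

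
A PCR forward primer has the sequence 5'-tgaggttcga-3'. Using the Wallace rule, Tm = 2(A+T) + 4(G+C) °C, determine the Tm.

30°C

Scanning the sequence gives C=1, G=4, T=3, A=2.
A+T = 5, G+C = 5
Tm = 2(5) + 4(5) = 10 + 20 = 30°C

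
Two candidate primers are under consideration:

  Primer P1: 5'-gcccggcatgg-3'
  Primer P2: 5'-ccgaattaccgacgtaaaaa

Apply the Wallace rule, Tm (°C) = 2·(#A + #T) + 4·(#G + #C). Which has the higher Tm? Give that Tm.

Primer P1: A+T=2, G+C=9 → Tm = 2(2)+4(9) = 40°C
Primer P2: A+T=12, G+C=8 → Tm = 2(12)+4(8) = 56°C
40°C vs 56°C → primer P2 is higher.

Primer P2, 56°C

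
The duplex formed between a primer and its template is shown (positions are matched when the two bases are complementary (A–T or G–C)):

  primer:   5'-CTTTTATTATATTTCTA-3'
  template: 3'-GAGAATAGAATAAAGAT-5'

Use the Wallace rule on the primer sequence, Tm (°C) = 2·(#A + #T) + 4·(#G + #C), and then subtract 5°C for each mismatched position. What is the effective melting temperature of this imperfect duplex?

23°C

Primer base counts: A=4, T=11, G=0, C=2 → A+T=15, G+C=2
Perfect-match Tm = 2(15) + 4(2) = 30 + 8 = 38°C
Mismatches (positions where the bases are not complementary): 3 (at positions 3, 8, 9)
Effective Tm = 38 − 3×5 = 38 − 15 = 23°C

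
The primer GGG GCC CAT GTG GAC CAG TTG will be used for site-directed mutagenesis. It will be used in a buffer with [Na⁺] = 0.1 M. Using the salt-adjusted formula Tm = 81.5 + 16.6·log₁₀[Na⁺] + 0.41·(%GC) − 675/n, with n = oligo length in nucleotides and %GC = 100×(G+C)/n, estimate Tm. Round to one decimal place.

Length n = 21. Counting bases: T=4, C=5, A=3, G=9
G+C = 14, so %GC = 14/21 × 100 = 66.667%
Salt term: 16.6 × (-1) = -16.6
GC term: 0.41 × 66.667 = 27.333; length term: −675/21 = −32.143
Tm = 81.5 + (-16.6) + 27.333 − 32.143 = 60.09 → 60.1°C

60.1°C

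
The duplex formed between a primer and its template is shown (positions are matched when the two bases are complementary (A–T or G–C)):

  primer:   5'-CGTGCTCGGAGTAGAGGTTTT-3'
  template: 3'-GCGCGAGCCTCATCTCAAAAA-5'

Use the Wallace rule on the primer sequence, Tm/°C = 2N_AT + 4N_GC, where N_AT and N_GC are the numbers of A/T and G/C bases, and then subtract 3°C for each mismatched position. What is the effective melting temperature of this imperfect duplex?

58°C

Primer base counts: A=3, T=7, G=8, C=3 → A+T=10, G+C=11
Perfect-match Tm = 2(10) + 4(11) = 20 + 44 = 64°C
Mismatches (positions where the bases are not complementary): 2 (at positions 3, 17)
Effective Tm = 64 − 2×3 = 64 − 6 = 58°C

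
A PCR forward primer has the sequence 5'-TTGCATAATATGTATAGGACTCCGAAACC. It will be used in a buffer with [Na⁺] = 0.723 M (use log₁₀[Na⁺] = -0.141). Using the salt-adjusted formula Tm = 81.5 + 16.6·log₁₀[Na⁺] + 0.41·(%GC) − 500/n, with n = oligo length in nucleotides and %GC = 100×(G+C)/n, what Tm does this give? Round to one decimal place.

77.5°C

Length n = 29. Counting bases: A=10, T=8, G=5, C=6
G+C = 11, so %GC = 11/29 × 100 = 37.931%
Salt term: 16.6 × (-0.141) = -2.341
GC term: 0.41 × 37.931 = 15.552; length term: −500/29 = −17.241
Tm = 81.5 + (-2.341) + 15.552 − 17.241 = 77.47 → 77.5°C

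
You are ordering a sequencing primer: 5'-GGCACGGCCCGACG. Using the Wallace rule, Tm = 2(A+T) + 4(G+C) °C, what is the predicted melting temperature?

Counting bases: C=6, A=2, T=0, G=6
So N_AT = 2 and N_GC = 12.
Tm = 2(2) + 4(12) = 4 + 48 = 52°C

52°C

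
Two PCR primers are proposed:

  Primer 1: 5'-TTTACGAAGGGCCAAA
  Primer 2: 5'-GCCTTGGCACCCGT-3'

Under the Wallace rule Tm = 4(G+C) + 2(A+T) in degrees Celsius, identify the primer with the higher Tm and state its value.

Primer 1: A+T=9, G+C=7 → Tm = 2(9)+4(7) = 46°C
Primer 2: A+T=4, G+C=10 → Tm = 2(4)+4(10) = 48°C
46°C vs 48°C → primer 2 is higher.

Primer 2, 48°C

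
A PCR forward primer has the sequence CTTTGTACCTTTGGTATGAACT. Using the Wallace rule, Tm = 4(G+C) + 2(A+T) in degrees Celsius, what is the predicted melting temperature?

Scanning the sequence gives G=4, C=4, T=10, A=4.
So N_AT = 14 and N_GC = 8.
Tm = 2(14) + 4(8) = 28 + 32 = 60°C

60°C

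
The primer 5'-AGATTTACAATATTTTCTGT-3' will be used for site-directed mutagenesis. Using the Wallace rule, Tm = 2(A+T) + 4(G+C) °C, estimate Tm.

Counting bases: A=6, G=2, T=10, C=2
A+T = 16, G+C = 4
Tm = 4·4 + 2·16 = 16 + 32 = 48°C

48°C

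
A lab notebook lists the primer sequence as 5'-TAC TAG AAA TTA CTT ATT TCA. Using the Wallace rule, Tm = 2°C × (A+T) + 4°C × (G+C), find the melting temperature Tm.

T=9, C=3, G=1, A=8
AT pairs contribute 17, GC pairs contribute 4.
Tm = 2(17) + 4(4) = 34 + 16 = 50°C

50°C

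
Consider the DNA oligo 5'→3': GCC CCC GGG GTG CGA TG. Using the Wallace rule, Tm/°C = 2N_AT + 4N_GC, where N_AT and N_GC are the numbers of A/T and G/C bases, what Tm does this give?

62°C

Counting bases: C=6, G=8, T=2, A=1
A+T = 3, G+C = 14
Tm = 2×3 + 4×14 = 62°C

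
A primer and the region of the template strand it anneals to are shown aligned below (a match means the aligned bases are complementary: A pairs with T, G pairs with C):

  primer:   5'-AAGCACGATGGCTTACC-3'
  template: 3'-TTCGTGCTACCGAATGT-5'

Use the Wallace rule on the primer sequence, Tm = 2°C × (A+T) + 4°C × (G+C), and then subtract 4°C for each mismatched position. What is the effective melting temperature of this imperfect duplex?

Primer base counts: A=5, T=3, G=4, C=5 → A+T=8, G+C=9
Perfect-match Tm = 2(8) + 4(9) = 16 + 36 = 52°C
Mismatches (positions where the bases are not complementary): 1 (at position 17)
Effective Tm = 52 − 1×4 = 52 − 4 = 48°C

48°C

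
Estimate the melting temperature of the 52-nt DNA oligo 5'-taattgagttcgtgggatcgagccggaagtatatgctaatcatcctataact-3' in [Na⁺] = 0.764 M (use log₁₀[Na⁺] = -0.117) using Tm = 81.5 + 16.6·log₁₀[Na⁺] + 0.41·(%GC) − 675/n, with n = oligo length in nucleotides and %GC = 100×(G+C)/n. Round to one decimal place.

Length n = 52. Scanning the sequence gives G=12, T=16, C=9, A=15.
G+C = 21, so %GC = 21/52 × 100 = 40.385%
Salt term: 16.6 × (-0.117) = -1.942
GC term: 0.41 × 40.385 = 16.558; length term: −675/52 = −12.981
Tm = 81.5 + (-1.942) + 16.558 − 12.981 = 83.135 → 83.1°C

83.1°C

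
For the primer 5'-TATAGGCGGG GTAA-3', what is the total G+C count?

Counting bases: C=1, T=3, A=4, G=6
G+C = 6 + 1 = 7

7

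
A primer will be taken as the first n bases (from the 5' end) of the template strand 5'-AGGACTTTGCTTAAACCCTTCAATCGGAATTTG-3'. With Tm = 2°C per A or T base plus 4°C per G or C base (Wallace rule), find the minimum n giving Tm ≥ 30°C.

n = 10

First 9 bases: AGGACTTTG → Tm = 26°C (< 30°C)
First 10 bases: AGGACTTTGC → Tm = 30°C (≥ 30°C)
Since every base adds ≥2°C, Tm only increases with n, so the threshold is first crossed at n = 10.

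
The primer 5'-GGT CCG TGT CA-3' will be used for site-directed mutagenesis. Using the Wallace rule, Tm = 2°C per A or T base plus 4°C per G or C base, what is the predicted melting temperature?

Scanning the sequence gives T=3, C=3, A=1, G=4.
So N_AT = 4 and N_GC = 7.
Tm = 4·7 + 2·4 = 28 + 8 = 36°C

36°C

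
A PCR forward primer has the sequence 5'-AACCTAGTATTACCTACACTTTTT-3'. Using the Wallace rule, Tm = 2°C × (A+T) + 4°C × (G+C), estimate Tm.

62°C

Base counts: A=7, C=6, T=10, G=1
A+T = 17, G+C = 7
Tm = 2×17 + 4×7 = 62°C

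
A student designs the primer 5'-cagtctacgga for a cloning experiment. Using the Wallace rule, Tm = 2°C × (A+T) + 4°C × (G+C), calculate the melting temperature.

34°C

Scanning the sequence gives C=3, G=3, A=3, T=2.
AT pairs contribute 5, GC pairs contribute 6.
Tm = 2(5) + 4(6) = 10 + 24 = 34°C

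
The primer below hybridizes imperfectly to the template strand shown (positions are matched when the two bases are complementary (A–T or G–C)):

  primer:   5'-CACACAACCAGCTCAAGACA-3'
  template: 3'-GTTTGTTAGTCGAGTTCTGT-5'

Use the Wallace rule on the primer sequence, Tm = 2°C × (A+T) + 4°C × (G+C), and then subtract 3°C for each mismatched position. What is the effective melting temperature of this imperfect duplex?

Primer base counts: A=9, T=1, G=2, C=8 → A+T=10, G+C=10
Perfect-match Tm = 2(10) + 4(10) = 20 + 40 = 60°C
Mismatches (positions where the bases are not complementary): 2 (at positions 3, 8)
Effective Tm = 60 − 2×3 = 60 − 6 = 54°C

54°C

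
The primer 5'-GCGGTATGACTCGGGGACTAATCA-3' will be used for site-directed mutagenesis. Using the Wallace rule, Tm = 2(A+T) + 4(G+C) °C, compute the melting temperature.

C=5, T=5, G=8, A=6
AT pairs contribute 11, GC pairs contribute 13.
Tm = 2×11 + 4×13 = 74°C

74°C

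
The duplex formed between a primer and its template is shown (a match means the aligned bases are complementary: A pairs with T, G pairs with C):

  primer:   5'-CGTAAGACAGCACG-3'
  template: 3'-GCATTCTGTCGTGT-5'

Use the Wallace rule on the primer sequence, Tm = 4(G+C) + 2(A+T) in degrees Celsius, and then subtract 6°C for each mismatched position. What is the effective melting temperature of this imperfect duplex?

38°C

Primer base counts: A=5, T=1, G=4, C=4 → A+T=6, G+C=8
Perfect-match Tm = 2(6) + 4(8) = 12 + 32 = 44°C
Mismatches (positions where the bases are not complementary): 1 (at position 14)
Effective Tm = 44 − 1×6 = 44 − 6 = 38°C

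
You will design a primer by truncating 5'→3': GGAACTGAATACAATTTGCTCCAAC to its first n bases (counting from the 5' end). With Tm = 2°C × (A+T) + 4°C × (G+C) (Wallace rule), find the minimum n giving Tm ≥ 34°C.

n = 12

First 11 bases: GGAACTGAATA → Tm = 30°C (< 34°C)
First 12 bases: GGAACTGAATAC → Tm = 34°C (≥ 34°C)
Each additional base adds 2°C (A/T) or 4°C (G/C), so Tm is non-decreasing in n; n = 12 is the first length to reach 34°C.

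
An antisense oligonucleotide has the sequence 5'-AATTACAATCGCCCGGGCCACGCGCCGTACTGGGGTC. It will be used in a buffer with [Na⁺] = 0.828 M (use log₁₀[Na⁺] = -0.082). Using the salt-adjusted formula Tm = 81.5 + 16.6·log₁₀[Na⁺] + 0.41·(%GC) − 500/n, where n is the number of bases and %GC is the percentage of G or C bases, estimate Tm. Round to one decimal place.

93.2°C

Length n = 37. Counting bases: G=11, T=6, A=7, C=13
G+C = 24, so %GC = 24/37 × 100 = 64.865%
Salt term: 16.6 × (-0.082) = -1.361
GC term: 0.41 × 64.865 = 26.595; length term: −500/37 = −13.514
Tm = 81.5 + (-1.361) + 26.595 − 13.514 = 93.22 → 93.2°C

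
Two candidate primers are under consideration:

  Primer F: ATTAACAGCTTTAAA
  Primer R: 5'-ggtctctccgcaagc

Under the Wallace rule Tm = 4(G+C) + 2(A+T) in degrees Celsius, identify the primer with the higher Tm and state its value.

Primer R, 50°C

Primer F: A+T=12, G+C=3 → Tm = 2(12)+4(3) = 36°C
Primer R: A+T=5, G+C=10 → Tm = 2(5)+4(10) = 50°C
36°C vs 50°C → primer R is higher.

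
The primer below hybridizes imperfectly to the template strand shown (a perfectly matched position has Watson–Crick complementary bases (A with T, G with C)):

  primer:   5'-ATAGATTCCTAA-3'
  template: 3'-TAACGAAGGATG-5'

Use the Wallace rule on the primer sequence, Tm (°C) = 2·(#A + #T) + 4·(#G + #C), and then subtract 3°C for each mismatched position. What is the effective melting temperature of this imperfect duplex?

21°C

Primer base counts: A=5, T=4, G=1, C=2 → A+T=9, G+C=3
Perfect-match Tm = 2(9) + 4(3) = 18 + 12 = 30°C
Mismatches (positions where the bases are not complementary): 3 (at positions 3, 5, 12)
Effective Tm = 30 − 3×3 = 30 − 9 = 21°C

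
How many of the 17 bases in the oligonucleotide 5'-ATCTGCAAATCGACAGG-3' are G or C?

8

C=4, T=3, G=4, A=6
Total G or C: 4 + 4 = 8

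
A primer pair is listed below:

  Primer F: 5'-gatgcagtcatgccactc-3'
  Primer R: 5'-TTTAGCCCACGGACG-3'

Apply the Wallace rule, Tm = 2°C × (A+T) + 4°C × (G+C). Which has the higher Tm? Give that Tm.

Primer F, 56°C

Primer F: A+T=8, G+C=10 → Tm = 2(8)+4(10) = 56°C
Primer R: A+T=6, G+C=9 → Tm = 2(6)+4(9) = 48°C
56°C vs 48°C → primer F is higher.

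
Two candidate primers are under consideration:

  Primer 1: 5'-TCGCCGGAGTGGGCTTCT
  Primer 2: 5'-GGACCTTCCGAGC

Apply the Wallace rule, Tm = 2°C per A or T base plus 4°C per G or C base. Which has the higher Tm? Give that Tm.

Primer 1: A+T=6, G+C=12 → Tm = 2(6)+4(12) = 60°C
Primer 2: A+T=4, G+C=9 → Tm = 2(4)+4(9) = 44°C
60°C vs 44°C → primer 1 is higher.

Primer 1, 60°C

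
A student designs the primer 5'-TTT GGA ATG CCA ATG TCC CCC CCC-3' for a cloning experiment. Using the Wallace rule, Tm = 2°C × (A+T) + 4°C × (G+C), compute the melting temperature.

Scanning the sequence gives G=4, T=6, A=4, C=10.
A+T = 10, G+C = 14
Tm = 2×10 + 4×14 = 76°C

76°C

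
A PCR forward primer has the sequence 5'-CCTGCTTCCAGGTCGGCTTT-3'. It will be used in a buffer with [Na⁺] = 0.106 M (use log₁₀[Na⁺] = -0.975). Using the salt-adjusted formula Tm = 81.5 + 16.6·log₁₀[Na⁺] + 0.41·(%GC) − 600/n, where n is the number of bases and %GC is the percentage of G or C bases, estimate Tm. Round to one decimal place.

Length n = 20. Scanning the sequence gives A=1, C=7, G=5, T=7.
G+C = 12, so %GC = 12/20 × 100 = 60%
Salt term: 16.6 × (-0.975) = -16.185
GC term: 0.41 × 60 = 24.6; length term: −600/20 = −30
Tm = 81.5 + (-16.185) + 24.6 − 30 = 59.915 → 59.9°C

59.9°C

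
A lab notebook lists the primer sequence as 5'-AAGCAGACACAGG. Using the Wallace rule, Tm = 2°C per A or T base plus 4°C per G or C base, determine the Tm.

40°C

G=4, C=3, A=6, T=0
A+T = 6, G+C = 7
Tm = 2×6 + 4×7 = 40°C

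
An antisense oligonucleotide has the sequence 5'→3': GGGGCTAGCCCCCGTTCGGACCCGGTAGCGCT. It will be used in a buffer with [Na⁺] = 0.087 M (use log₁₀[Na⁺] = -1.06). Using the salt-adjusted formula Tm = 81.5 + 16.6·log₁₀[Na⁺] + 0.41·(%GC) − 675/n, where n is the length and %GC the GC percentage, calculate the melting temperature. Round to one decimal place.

73.6°C

Length n = 32. Base counts: G=12, T=5, C=12, A=3
G+C = 24, so %GC = 24/32 × 100 = 75%
Salt term: 16.6 × (-1.06) = -17.596
GC term: 0.41 × 75 = 30.75; length term: −675/32 = −21.094
Tm = 81.5 + (-17.596) + 30.75 − 21.094 = 73.56 → 73.6°C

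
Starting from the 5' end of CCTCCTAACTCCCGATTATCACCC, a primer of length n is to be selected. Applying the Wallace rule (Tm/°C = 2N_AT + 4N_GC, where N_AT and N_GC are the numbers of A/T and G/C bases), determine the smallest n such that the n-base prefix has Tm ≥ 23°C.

First 7 bases: CCTCCTA → Tm = 22°C (< 23°C)
First 8 bases: CCTCCTAA → Tm = 24°C (≥ 23°C)
Since every base adds ≥2°C, Tm only increases with n, so the threshold is first crossed at n = 8.

n = 8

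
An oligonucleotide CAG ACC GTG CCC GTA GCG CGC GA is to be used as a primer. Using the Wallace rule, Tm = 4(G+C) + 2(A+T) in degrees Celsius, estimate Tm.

C=9, A=4, T=2, G=8
AT pairs contribute 6, GC pairs contribute 17.
Tm = 4·17 + 2·6 = 68 + 12 = 80°C

80°C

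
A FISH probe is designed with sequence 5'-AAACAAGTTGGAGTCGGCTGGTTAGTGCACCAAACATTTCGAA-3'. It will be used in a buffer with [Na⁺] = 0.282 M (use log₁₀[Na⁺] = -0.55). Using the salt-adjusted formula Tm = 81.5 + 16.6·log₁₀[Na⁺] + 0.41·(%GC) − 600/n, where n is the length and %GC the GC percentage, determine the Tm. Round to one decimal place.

76.5°C

Length n = 43. Counting bases: C=8, T=10, G=11, A=14
G+C = 19, so %GC = 19/43 × 100 = 44.186%
Salt term: 16.6 × (-0.55) = -9.13
GC term: 0.41 × 44.186 = 18.116; length term: −600/43 = −13.953
Tm = 81.5 + (-9.13) + 18.116 − 13.953 = 76.533 → 76.5°C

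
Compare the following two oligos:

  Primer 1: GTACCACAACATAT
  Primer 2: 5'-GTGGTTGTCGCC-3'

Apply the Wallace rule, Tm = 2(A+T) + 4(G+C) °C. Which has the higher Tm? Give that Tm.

Primer 1: A+T=9, G+C=5 → Tm = 2(9)+4(5) = 38°C
Primer 2: A+T=4, G+C=8 → Tm = 2(4)+4(8) = 40°C
38°C vs 40°C → primer 2 is higher.

Primer 2, 40°C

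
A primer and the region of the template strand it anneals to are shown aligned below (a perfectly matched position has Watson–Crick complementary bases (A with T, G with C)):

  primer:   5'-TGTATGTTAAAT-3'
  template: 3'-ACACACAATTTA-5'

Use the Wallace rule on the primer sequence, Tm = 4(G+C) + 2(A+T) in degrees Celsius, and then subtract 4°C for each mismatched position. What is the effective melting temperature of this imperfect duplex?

Primer base counts: A=4, T=6, G=2, C=0 → A+T=10, G+C=2
Perfect-match Tm = 2(10) + 4(2) = 20 + 8 = 28°C
Mismatches (positions where the bases are not complementary): 1 (at position 4)
Effective Tm = 28 − 1×4 = 28 − 4 = 24°C

24°C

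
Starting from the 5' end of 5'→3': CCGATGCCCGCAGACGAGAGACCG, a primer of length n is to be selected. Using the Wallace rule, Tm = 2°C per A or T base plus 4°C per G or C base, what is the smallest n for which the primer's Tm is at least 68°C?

First 19 bases: CCGATGCCCGCAGACGAGA → Tm = 64°C (< 68°C)
First 20 bases: CCGATGCCCGCAGACGAGAG → Tm = 68°C (≥ 68°C)
Each additional base adds 2°C (A/T) or 4°C (G/C), so Tm is non-decreasing in n; n = 20 is the first length to reach 68°C.

n = 20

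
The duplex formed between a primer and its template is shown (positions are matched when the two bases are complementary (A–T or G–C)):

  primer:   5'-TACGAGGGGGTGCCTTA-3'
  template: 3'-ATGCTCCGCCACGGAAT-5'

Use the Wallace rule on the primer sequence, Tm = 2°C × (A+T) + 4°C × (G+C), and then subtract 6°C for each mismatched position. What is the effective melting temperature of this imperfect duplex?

48°C

Primer base counts: A=3, T=4, G=7, C=3 → A+T=7, G+C=10
Perfect-match Tm = 2(7) + 4(10) = 14 + 40 = 54°C
Mismatches (positions where the bases are not complementary): 1 (at position 8)
Effective Tm = 54 − 1×6 = 54 − 6 = 48°C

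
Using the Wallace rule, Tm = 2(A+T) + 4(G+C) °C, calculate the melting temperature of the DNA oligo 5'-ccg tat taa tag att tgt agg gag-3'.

66°C

T=8, G=7, A=7, C=2
So N_AT = 15 and N_GC = 9.
Tm = 2(15) + 4(9) = 30 + 36 = 66°C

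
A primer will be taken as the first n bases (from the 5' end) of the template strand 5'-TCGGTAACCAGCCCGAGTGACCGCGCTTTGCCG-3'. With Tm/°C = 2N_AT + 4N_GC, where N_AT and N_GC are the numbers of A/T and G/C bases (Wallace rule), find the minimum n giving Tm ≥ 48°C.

n = 15

First 14 bases: TCGGTAACCAGCCC → Tm = 46°C (< 48°C)
First 15 bases: TCGGTAACCAGCCCG → Tm = 50°C (≥ 48°C)
Since every base adds ≥2°C, Tm only increases with n, so the threshold is first crossed at n = 15.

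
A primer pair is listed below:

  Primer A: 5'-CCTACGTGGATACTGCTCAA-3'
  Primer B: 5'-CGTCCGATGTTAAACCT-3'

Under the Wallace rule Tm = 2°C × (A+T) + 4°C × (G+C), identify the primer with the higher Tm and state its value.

Primer A: A+T=10, G+C=10 → Tm = 2(10)+4(10) = 60°C
Primer B: A+T=9, G+C=8 → Tm = 2(9)+4(8) = 50°C
60°C vs 50°C → primer A is higher.

Primer A, 60°C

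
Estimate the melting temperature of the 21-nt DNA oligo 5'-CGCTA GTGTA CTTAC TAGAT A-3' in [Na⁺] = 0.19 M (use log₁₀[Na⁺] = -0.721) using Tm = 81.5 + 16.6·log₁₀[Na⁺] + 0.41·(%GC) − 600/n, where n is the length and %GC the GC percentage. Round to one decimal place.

56.6°C

Length n = 21. Counting bases: C=4, T=7, G=4, A=6
G+C = 8, so %GC = 8/21 × 100 = 38.095%
Salt term: 16.6 × (-0.721) = -11.969
GC term: 0.41 × 38.095 = 15.619; length term: −600/21 = −28.571
Tm = 81.5 + (-11.969) + 15.619 − 28.571 = 56.579 → 56.6°C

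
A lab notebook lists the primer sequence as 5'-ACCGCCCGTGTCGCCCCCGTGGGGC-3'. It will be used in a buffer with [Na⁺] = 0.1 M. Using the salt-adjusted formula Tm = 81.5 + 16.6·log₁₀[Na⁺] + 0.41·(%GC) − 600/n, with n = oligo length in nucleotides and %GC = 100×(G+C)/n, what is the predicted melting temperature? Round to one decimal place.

75.3°C

Length n = 25. Counting bases: A=1, G=9, C=12, T=3
G+C = 21, so %GC = 21/25 × 100 = 84%
Salt term: 16.6 × (-1) = -16.6
GC term: 0.41 × 84 = 34.44; length term: −600/25 = −24
Tm = 81.5 + (-16.6) + 34.44 − 24 = 75.34 → 75.3°C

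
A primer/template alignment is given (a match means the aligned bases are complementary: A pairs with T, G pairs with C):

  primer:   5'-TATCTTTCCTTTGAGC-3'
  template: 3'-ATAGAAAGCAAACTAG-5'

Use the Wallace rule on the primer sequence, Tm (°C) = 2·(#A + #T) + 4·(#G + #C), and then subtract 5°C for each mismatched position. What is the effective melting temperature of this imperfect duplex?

Primer base counts: A=2, T=8, G=2, C=4 → A+T=10, G+C=6
Perfect-match Tm = 2(10) + 4(6) = 20 + 24 = 44°C
Mismatches (positions where the bases are not complementary): 2 (at positions 9, 15)
Effective Tm = 44 − 2×5 = 44 − 10 = 34°C

34°C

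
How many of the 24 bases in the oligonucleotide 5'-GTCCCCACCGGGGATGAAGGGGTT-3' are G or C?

Base counts: C=6, G=10, A=4, T=4
Total G or C: 10 + 6 = 16

16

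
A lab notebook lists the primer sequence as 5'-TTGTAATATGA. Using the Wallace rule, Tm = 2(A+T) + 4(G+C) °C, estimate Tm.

26°C

Scanning the sequence gives C=0, T=5, G=2, A=4.
A+T = 9, G+C = 2
Tm = 4·2 + 2·9 = 8 + 18 = 26°C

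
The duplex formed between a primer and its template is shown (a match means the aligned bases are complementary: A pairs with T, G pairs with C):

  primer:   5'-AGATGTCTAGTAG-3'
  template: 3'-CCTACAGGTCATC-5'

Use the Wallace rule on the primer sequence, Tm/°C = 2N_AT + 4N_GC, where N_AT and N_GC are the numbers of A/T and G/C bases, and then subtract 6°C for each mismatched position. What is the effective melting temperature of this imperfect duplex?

24°C

Primer base counts: A=4, T=4, G=4, C=1 → A+T=8, G+C=5
Perfect-match Tm = 2(8) + 4(5) = 16 + 20 = 36°C
Mismatches (positions where the bases are not complementary): 2 (at positions 1, 8)
Effective Tm = 36 − 2×6 = 36 − 12 = 24°C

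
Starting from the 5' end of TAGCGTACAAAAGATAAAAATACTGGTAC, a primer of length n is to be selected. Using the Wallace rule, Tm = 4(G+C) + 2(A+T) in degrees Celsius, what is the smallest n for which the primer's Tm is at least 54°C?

n = 22

First 21 bases: TAGCGTACAAAAGATAAAAAT → Tm = 52°C (< 54°C)
First 22 bases: TAGCGTACAAAAGATAAAAATA → Tm = 54°C (≥ 54°C)
Each additional base adds 2°C (A/T) or 4°C (G/C), so Tm is non-decreasing in n; n = 22 is the first length to reach 54°C.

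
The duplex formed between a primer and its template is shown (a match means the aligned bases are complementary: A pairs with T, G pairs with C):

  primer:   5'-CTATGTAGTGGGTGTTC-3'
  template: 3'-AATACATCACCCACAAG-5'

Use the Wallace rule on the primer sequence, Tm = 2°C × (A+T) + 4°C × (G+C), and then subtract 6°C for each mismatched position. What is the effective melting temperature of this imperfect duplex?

Primer base counts: A=2, T=7, G=6, C=2 → A+T=9, G+C=8
Perfect-match Tm = 2(9) + 4(8) = 18 + 32 = 50°C
Mismatches (positions where the bases are not complementary): 1 (at position 1)
Effective Tm = 50 − 1×6 = 50 − 6 = 44°C

44°C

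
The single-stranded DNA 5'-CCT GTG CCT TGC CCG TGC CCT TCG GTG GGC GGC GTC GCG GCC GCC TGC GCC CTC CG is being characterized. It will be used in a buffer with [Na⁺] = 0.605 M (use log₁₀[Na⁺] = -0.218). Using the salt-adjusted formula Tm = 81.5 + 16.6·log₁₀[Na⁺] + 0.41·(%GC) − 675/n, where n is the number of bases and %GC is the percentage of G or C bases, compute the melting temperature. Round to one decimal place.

98.8°C

Length n = 56. Scanning the sequence gives G=20, T=11, C=25, A=0.
G+C = 45, so %GC = 45/56 × 100 = 80.357%
Salt term: 16.6 × (-0.218) = -3.619
GC term: 0.41 × 80.357 = 32.946; length term: −675/56 = −12.054
Tm = 81.5 + (-3.619) + 32.946 − 12.054 = 98.773 → 98.8°C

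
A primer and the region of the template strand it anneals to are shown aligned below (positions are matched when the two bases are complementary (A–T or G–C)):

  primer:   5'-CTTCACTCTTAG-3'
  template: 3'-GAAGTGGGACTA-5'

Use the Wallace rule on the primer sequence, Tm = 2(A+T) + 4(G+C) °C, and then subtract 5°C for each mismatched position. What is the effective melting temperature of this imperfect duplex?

Primer base counts: A=2, T=5, G=1, C=4 → A+T=7, G+C=5
Perfect-match Tm = 2(7) + 4(5) = 14 + 20 = 34°C
Mismatches (positions where the bases are not complementary): 3 (at positions 7, 10, 12)
Effective Tm = 34 − 3×5 = 34 − 15 = 19°C

19°C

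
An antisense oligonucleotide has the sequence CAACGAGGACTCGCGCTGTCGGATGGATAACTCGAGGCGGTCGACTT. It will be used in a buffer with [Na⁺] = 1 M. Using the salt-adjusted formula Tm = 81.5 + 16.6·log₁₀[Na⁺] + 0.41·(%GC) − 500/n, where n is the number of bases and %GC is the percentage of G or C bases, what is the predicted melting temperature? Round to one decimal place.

Length n = 47. Scanning the sequence gives G=16, T=9, C=12, A=10.
G+C = 28, so %GC = 28/47 × 100 = 59.574%
Salt term: 16.6 × (0) = 0
GC term: 0.41 × 59.574 = 24.425; length term: −500/47 = −10.638
Tm = 81.5 + (0) + 24.425 − 10.638 = 95.287 → 95.3°C

95.3°C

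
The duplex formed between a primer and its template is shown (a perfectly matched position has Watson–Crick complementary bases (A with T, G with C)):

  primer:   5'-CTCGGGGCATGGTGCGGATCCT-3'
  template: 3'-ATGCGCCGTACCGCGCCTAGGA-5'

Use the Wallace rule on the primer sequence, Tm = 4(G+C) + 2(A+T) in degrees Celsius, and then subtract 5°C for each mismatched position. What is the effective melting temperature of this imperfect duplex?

54°C

Primer base counts: A=2, T=5, G=9, C=6 → A+T=7, G+C=15
Perfect-match Tm = 2(7) + 4(15) = 14 + 60 = 74°C
Mismatches (positions where the bases are not complementary): 4 (at positions 1, 2, 5, 13)
Effective Tm = 74 − 4×5 = 74 − 20 = 54°C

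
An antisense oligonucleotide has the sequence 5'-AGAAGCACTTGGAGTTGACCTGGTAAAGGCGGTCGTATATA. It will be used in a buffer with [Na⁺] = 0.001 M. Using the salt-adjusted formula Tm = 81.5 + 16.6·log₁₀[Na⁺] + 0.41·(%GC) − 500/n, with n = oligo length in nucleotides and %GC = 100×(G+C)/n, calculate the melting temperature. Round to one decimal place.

Length n = 41. C=6, T=10, A=12, G=13
G+C = 19, so %GC = 19/41 × 100 = 46.341%
Salt term: 16.6 × (-3) = -49.8
GC term: 0.41 × 46.341 = 19; length term: −500/41 = −12.195
Tm = 81.5 + (-49.8) + 19 − 12.195 = 38.505 → 38.5°C

38.5°C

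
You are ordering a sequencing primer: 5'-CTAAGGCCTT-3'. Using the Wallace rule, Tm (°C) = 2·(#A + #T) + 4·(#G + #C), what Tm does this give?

30°C

Base counts: C=3, G=2, T=3, A=2
AT pairs contribute 5, GC pairs contribute 5.
Tm = 4·5 + 2·5 = 20 + 10 = 30°C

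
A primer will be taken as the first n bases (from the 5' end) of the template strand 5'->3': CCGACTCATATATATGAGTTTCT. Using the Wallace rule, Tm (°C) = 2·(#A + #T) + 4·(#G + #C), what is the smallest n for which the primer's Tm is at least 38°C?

First 13 bases: CCGACTCATATAT → Tm = 36°C (< 38°C)
First 14 bases: CCGACTCATATATA → Tm = 38°C (≥ 38°C)
Since every base adds ≥2°C, Tm only increases with n, so the threshold is first crossed at n = 14.

n = 14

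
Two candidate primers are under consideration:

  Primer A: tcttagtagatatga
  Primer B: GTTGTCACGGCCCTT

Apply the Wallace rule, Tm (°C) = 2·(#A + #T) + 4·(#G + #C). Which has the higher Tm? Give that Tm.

Primer B, 48°C

Primer A: A+T=11, G+C=4 → Tm = 2(11)+4(4) = 38°C
Primer B: A+T=6, G+C=9 → Tm = 2(6)+4(9) = 48°C
38°C vs 48°C → primer B is higher.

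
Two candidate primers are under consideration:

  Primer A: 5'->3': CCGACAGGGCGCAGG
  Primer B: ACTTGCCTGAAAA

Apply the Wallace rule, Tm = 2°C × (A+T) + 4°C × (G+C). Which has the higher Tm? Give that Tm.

Primer A: A+T=3, G+C=12 → Tm = 2(3)+4(12) = 54°C
Primer B: A+T=8, G+C=5 → Tm = 2(8)+4(5) = 36°C
54°C vs 36°C → primer A is higher.

Primer A, 54°C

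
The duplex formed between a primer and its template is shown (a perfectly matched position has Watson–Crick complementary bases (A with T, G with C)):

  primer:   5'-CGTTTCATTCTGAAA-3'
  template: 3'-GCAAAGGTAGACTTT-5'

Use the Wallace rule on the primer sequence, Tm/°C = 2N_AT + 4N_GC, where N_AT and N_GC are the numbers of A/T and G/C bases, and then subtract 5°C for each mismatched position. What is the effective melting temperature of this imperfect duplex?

30°C

Primer base counts: A=4, T=6, G=2, C=3 → A+T=10, G+C=5
Perfect-match Tm = 2(10) + 4(5) = 20 + 20 = 40°C
Mismatches (positions where the bases are not complementary): 2 (at positions 7, 8)
Effective Tm = 40 − 2×5 = 40 − 10 = 30°C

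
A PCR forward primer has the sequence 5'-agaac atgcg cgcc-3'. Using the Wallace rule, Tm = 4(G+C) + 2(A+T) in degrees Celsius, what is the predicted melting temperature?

46°C

Base counts: T=1, A=4, G=4, C=5
A+T = 5, G+C = 9
Tm = 2×5 + 4×9 = 46°C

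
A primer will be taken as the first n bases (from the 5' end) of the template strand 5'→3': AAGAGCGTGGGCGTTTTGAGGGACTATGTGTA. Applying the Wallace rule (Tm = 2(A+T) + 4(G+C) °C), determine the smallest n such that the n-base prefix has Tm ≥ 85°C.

First 27 bases: AAGAGCGTGGGCGTTTTGAGGGACTAT → Tm = 82°C (< 85°C)
First 28 bases: AAGAGCGTGGGCGTTTTGAGGGACTATG → Tm = 86°C (≥ 85°C)
Each additional base adds 2°C (A/T) or 4°C (G/C), so Tm is non-decreasing in n; n = 28 is the first length to reach 85°C.

n = 28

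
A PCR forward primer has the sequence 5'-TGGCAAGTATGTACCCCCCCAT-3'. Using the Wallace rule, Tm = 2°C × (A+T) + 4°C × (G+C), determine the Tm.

Base counts: A=5, T=5, G=4, C=8
So N_AT = 10 and N_GC = 12.
Tm = 2(10) + 4(12) = 20 + 48 = 68°C

68°C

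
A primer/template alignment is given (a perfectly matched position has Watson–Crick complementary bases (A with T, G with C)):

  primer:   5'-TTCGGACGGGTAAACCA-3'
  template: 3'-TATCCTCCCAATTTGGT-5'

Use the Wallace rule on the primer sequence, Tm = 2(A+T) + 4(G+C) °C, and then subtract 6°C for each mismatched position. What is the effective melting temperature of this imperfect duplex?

28°C

Primer base counts: A=5, T=3, G=5, C=4 → A+T=8, G+C=9
Perfect-match Tm = 2(8) + 4(9) = 16 + 36 = 52°C
Mismatches (positions where the bases are not complementary): 4 (at positions 1, 3, 7, 10)
Effective Tm = 52 − 4×6 = 52 − 24 = 28°C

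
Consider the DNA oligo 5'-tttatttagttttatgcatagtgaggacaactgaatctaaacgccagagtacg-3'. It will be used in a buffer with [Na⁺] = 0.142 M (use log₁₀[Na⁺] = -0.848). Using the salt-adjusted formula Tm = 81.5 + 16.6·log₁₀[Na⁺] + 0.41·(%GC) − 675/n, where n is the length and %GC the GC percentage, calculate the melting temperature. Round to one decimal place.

69.4°C

Length n = 53. Base counts: T=17, G=11, C=8, A=17
G+C = 19, so %GC = 19/53 × 100 = 35.849%
Salt term: 16.6 × (-0.848) = -14.077
GC term: 0.41 × 35.849 = 14.698; length term: −675/53 = −12.736
Tm = 81.5 + (-14.077) + 14.698 − 12.736 = 69.385 → 69.4°C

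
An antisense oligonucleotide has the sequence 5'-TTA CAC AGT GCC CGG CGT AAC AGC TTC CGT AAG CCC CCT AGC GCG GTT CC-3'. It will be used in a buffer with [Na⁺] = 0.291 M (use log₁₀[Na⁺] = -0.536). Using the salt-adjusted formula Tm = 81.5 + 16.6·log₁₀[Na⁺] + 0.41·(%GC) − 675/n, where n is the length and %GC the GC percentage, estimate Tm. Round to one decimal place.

Length n = 50. Base counts: G=12, T=10, C=19, A=9
G+C = 31, so %GC = 31/50 × 100 = 62%
Salt term: 16.6 × (-0.536) = -8.898
GC term: 0.41 × 62 = 25.42; length term: −675/50 = −13.5
Tm = 81.5 + (-8.898) + 25.42 − 13.5 = 84.522 → 84.5°C

84.5°C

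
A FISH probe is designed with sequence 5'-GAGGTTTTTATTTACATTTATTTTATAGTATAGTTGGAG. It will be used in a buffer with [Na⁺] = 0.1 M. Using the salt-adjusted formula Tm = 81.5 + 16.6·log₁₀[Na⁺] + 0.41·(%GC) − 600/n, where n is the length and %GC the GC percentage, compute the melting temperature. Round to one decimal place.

59.0°C

Length n = 39. Counting bases: A=10, C=1, T=20, G=8
G+C = 9, so %GC = 9/39 × 100 = 23.077%
Salt term: 16.6 × (-1) = -16.6
GC term: 0.41 × 23.077 = 9.462; length term: −600/39 = −15.385
Tm = 81.5 + (-16.6) + 9.462 − 15.385 = 58.977 → 59.0°C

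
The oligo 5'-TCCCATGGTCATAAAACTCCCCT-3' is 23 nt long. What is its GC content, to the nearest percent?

48%

Counting bases: C=9, T=6, A=6, G=2
G+C = 2 + 9 = 11 out of 23 bases
%GC = 11/23 × 100 = 47.83% ≈ 48%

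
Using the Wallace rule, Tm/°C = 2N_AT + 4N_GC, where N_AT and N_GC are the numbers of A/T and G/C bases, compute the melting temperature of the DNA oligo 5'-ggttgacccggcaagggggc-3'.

70°C

T=2, C=5, A=3, G=10
So N_AT = 5 and N_GC = 15.
Tm = 2(5) + 4(15) = 10 + 60 = 70°C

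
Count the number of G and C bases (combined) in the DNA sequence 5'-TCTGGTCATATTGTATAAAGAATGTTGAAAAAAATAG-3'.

9

Base counts: A=16, T=12, G=7, C=2
Total G or C: 7 + 2 = 9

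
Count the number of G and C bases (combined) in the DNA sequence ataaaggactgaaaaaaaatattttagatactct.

7

Base counts: C=3, A=17, T=10, G=4
Total G or C: 4 + 3 = 7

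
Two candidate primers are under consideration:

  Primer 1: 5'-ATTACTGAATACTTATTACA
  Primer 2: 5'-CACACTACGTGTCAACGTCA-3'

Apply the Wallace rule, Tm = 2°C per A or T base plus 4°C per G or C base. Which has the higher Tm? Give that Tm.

Primer 1: A+T=16, G+C=4 → Tm = 2(16)+4(4) = 48°C
Primer 2: A+T=10, G+C=10 → Tm = 2(10)+4(10) = 60°C
48°C vs 60°C → primer 2 is higher.

Primer 2, 60°C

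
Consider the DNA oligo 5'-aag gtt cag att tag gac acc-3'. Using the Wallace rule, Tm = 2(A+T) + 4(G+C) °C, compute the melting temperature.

60°C

Scanning the sequence gives G=5, A=7, T=5, C=4.
A+T = 12, G+C = 9
Tm = 2(12) + 4(9) = 24 + 36 = 60°C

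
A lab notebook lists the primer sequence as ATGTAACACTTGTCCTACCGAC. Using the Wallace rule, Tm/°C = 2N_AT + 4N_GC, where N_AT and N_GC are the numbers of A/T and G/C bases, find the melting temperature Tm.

64°C

A=6, G=3, T=6, C=7
So N_AT = 12 and N_GC = 10.
Tm = 4·10 + 2·12 = 40 + 24 = 64°C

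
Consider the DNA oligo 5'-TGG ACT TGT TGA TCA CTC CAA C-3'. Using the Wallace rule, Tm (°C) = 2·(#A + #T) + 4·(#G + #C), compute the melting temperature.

Base counts: A=5, T=7, C=6, G=4
A+T = 12, G+C = 10
Tm = 4·10 + 2·12 = 40 + 24 = 64°C

64°C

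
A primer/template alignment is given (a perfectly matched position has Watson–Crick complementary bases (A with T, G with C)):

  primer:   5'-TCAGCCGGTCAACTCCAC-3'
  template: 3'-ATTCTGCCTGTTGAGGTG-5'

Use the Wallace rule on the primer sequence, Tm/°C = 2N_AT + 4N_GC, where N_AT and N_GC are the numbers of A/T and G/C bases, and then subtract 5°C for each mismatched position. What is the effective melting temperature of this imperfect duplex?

43°C

Primer base counts: A=4, T=3, G=3, C=8 → A+T=7, G+C=11
Perfect-match Tm = 2(7) + 4(11) = 14 + 44 = 58°C
Mismatches (positions where the bases are not complementary): 3 (at positions 2, 5, 9)
Effective Tm = 58 − 3×5 = 58 − 15 = 43°C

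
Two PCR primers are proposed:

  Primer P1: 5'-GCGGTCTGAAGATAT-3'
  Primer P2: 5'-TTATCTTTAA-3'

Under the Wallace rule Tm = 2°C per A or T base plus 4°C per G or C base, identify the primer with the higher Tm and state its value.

Primer P1, 44°C

Primer P1: A+T=8, G+C=7 → Tm = 2(8)+4(7) = 44°C
Primer P2: A+T=9, G+C=1 → Tm = 2(9)+4(1) = 22°C
44°C vs 22°C → primer P1 is higher.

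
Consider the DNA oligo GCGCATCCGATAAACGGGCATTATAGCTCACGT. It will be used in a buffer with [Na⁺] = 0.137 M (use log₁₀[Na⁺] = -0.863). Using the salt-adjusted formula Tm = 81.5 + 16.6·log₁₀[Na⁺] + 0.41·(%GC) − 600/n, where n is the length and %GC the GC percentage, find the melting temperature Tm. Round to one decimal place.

Length n = 33. Counting bases: A=9, T=7, C=9, G=8
G+C = 17, so %GC = 17/33 × 100 = 51.515%
Salt term: 16.6 × (-0.863) = -14.326
GC term: 0.41 × 51.515 = 21.121; length term: −600/33 = −18.182
Tm = 81.5 + (-14.326) + 21.121 − 18.182 = 70.113 → 70.1°C

70.1°C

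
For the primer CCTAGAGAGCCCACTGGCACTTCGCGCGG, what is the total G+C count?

Counting bases: G=9, A=5, T=4, C=11
Total G or C: 9 + 11 = 20

20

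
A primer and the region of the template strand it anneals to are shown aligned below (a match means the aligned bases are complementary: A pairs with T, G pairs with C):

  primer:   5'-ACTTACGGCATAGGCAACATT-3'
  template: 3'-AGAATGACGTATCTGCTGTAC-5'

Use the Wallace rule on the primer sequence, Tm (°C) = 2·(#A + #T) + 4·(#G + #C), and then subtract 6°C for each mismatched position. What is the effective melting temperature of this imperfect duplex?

30°C

Primer base counts: A=7, T=5, G=4, C=5 → A+T=12, G+C=9
Perfect-match Tm = 2(12) + 4(9) = 24 + 36 = 60°C
Mismatches (positions where the bases are not complementary): 5 (at positions 1, 7, 14, 16, 21)
Effective Tm = 60 − 5×6 = 60 − 30 = 30°C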